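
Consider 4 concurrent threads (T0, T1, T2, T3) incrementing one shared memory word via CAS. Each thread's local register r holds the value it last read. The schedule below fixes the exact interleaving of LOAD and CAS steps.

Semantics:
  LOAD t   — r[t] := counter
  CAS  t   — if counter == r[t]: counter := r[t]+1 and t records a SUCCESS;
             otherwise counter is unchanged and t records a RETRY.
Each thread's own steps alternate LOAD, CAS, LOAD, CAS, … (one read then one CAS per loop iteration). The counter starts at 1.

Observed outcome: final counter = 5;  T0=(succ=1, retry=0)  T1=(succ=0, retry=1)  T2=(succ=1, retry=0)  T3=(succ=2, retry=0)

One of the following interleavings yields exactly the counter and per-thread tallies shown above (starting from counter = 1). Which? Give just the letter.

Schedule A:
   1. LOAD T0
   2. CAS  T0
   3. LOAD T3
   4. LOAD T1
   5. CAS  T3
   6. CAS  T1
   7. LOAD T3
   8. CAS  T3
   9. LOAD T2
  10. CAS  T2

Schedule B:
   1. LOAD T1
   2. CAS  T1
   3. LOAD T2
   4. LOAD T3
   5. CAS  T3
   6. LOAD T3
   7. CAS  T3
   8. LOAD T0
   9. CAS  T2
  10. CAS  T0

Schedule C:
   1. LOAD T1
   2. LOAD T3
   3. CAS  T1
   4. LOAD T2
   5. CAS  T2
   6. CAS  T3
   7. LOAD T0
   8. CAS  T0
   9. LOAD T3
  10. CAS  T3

A

Tracing schedule A:
step 1: T0 LOAD ⇒ load; ctr=1 reg=1
step 2: T0 CAS ⇒ ok; ctr=2 reg=1
step 3: T3 LOAD ⇒ load; ctr=2 reg=2
step 4: T1 LOAD ⇒ load; ctr=2 reg=2
step 5: T3 CAS ⇒ ok; ctr=3 reg=2
step 6: T1 CAS ⇒ retry; ctr=3 reg=2
step 7: T3 LOAD ⇒ load; ctr=3 reg=3
step 8: T3 CAS ⇒ ok; ctr=4 reg=3
step 9: T2 LOAD ⇒ load; ctr=4 reg=4
step 10: T2 CAS ⇒ ok; ctr=5 reg=4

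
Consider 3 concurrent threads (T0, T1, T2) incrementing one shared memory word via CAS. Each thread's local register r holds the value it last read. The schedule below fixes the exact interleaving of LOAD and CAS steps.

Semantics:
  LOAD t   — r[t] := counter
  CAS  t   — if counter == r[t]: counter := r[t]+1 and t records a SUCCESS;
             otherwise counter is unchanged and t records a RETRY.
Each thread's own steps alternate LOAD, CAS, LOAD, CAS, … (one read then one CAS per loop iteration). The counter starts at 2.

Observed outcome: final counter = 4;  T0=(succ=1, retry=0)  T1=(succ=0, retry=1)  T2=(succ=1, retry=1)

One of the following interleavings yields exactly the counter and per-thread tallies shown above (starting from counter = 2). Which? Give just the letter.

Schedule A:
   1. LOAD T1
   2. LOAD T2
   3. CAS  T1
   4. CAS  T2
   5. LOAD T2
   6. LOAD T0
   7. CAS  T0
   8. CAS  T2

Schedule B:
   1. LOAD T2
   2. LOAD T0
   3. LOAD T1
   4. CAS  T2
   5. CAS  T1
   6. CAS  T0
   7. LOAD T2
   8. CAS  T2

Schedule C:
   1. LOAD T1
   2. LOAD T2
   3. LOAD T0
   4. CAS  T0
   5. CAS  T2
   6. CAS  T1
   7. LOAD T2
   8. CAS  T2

C

Simulating candidate C:
   1) LOAD T1:  M=2  r_T1=2
   2) LOAD T2:  M=2  r_T2=2
   3) LOAD T0:  M=2  r_T0=2
   4) CAS  T0:  M=3  r_T0=2 ✓
   5) CAS  T2:  M=3  r_T2=2 ✗
   6) CAS  T1:  M=3  r_T1=2 ✗
   7) LOAD T2:  M=3  r_T2=3
   8) CAS  T2:  M=4  r_T2=3 ✓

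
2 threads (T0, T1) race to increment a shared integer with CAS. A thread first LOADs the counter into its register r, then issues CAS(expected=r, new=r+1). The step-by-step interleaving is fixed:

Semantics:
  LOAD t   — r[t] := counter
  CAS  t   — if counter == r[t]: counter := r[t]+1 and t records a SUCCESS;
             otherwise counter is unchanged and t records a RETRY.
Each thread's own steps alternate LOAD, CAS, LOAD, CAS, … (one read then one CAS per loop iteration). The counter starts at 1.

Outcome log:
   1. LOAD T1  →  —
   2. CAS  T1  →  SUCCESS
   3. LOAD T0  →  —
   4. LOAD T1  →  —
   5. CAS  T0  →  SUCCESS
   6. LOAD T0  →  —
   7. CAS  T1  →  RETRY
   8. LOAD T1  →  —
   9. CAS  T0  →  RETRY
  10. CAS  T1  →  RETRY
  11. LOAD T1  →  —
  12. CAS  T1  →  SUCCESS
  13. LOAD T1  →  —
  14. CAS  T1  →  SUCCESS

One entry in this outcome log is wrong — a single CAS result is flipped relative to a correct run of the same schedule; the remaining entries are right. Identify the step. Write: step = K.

step = 9

Correct run:
   1) LOAD T1:  M=1  r_T1=1
   2) CAS  T1:  M=2  r_T1=1 ✓
   3) LOAD T0:  M=2  r_T0=2
   4) LOAD T1:  M=2  r_T1=2
   5) CAS  T0:  M=3  r_T0=2 ✓
   6) LOAD T0:  M=3  r_T0=3
   7) CAS  T1:  M=3  r_T1=2 ✗
   8) LOAD T1:  M=3  r_T1=3
   9) CAS  T0:  M=4  r_T0=3 ✓
  10) CAS  T1:  M=4  r_T1=3 ✗
  11) LOAD T1:  M=4  r_T1=4
  12) CAS  T1:  M=5  r_T1=4 ✓
  13) LOAD T1:  M=5  r_T1=5
  14) CAS  T1:  M=6  r_T1=5 ✓
Mismatch at 9.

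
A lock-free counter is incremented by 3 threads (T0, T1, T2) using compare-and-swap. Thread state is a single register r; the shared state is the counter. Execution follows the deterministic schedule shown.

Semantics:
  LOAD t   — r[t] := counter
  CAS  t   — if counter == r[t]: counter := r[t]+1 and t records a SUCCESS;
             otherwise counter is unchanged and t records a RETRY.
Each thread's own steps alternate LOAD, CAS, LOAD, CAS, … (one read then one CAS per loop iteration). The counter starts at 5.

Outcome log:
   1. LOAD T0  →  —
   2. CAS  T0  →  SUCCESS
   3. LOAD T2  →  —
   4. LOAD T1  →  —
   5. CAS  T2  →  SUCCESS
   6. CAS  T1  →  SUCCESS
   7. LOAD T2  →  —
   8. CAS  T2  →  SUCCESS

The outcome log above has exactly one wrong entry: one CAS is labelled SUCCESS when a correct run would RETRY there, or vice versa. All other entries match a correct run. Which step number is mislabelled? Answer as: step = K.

Reference trace:
#1 T0 reads 5
#2 T0 CAS(5→6) writes; counter now 6
#3 T2 reads 6
#4 T1 reads 6
#5 T2 CAS(6→7) writes; counter now 7
#6 T1 CAS(6→7) fails; counter now 7
#7 T2 reads 7
#8 T2 CAS(7→8) writes; counter now 8
Log disagrees first at step 6.

step = 6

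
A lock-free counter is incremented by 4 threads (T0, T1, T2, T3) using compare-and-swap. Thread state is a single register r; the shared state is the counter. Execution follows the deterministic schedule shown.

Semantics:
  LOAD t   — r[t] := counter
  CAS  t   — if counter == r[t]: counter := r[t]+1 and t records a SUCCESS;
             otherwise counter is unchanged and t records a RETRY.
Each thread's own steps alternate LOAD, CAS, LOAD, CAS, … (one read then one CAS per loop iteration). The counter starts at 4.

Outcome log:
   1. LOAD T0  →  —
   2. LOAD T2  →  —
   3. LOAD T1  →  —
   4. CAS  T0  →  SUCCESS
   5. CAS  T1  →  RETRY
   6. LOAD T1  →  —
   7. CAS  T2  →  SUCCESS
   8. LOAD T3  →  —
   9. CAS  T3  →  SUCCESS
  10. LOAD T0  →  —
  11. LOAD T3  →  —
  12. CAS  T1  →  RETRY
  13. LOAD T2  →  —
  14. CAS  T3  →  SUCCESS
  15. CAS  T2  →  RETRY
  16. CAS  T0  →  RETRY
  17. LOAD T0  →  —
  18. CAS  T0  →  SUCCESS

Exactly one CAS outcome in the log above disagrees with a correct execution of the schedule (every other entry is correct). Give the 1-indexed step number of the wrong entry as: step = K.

Correct run:
#1 T0 reads 4
#2 T2 reads 4
#3 T1 reads 4
#4 T0 CAS(4→5) writes; counter now 5
#5 T1 CAS(4→5) fails; counter now 5
#6 T1 reads 5
#7 T2 CAS(4→5) fails; counter now 5
#8 T3 reads 5
#9 T3 CAS(5→6) writes; counter now 6
#10 T0 reads 6
#11 T3 reads 6
#12 T1 CAS(5→6) fails; counter now 6
#13 T2 reads 6
#14 T3 CAS(6→7) writes; counter now 7
#15 T2 CAS(6→7) fails; counter now 7
#16 T0 CAS(6→7) fails; counter now 7
#17 T0 reads 7
#18 T0 CAS(7→8) writes; counter now 8
Flip is step 7.

step = 7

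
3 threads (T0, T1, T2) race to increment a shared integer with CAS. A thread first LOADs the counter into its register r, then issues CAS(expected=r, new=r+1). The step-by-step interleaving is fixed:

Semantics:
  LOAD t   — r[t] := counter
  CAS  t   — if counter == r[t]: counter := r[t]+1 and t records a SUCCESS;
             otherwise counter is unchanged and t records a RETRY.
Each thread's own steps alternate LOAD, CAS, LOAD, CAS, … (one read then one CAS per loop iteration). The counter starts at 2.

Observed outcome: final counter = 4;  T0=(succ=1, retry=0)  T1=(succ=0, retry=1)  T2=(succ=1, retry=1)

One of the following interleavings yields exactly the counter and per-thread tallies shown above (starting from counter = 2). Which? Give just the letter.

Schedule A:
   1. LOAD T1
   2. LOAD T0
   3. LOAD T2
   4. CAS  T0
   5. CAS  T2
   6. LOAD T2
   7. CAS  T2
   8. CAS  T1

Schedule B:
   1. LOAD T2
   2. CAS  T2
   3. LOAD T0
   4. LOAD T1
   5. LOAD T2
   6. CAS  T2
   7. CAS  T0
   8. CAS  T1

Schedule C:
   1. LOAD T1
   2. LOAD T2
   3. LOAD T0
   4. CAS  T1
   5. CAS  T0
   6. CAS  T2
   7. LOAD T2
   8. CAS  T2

A

Run A:
   1) LOAD T1:  M=2  r_T1=2
   2) LOAD T0:  M=2  r_T0=2
   3) LOAD T2:  M=2  r_T2=2
   4) CAS  T0:  M=3  r_T0=2 ✓
   5) CAS  T2:  M=3  r_T2=2 ✗
   6) LOAD T2:  M=3  r_T2=3
   7) CAS  T2:  M=4  r_T2=3 ✓
   8) CAS  T1:  M=4  r_T1=2 ✗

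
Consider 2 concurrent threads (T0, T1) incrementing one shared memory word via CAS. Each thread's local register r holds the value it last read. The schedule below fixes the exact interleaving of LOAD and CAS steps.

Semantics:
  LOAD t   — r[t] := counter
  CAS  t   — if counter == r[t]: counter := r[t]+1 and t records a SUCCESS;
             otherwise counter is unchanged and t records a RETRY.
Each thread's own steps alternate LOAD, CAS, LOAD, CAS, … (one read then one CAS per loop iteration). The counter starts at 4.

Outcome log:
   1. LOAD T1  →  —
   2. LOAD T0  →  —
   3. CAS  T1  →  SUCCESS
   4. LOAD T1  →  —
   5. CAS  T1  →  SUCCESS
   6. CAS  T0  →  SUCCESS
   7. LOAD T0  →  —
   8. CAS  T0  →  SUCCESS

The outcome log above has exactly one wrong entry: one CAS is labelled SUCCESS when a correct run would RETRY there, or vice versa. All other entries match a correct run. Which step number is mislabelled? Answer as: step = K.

step = 6

Correct run:
[1] T1.load  rd  (counter 4, T1.r 4)
[2] T0.load  rd  (counter 4, T0.r 4)
[3] T1.cas  hit  (counter 5, T1.r 4)
[4] T1.load  rd  (counter 5, T1.r 5)
[5] T1.cas  hit  (counter 6, T1.r 5)
[6] T0.cas  miss  (counter 6, T0.r 4)
[7] T0.load  rd  (counter 6, T0.r 6)
[8] T0.cas  hit  (counter 7, T0.r 6)
Log disagrees first at step 6.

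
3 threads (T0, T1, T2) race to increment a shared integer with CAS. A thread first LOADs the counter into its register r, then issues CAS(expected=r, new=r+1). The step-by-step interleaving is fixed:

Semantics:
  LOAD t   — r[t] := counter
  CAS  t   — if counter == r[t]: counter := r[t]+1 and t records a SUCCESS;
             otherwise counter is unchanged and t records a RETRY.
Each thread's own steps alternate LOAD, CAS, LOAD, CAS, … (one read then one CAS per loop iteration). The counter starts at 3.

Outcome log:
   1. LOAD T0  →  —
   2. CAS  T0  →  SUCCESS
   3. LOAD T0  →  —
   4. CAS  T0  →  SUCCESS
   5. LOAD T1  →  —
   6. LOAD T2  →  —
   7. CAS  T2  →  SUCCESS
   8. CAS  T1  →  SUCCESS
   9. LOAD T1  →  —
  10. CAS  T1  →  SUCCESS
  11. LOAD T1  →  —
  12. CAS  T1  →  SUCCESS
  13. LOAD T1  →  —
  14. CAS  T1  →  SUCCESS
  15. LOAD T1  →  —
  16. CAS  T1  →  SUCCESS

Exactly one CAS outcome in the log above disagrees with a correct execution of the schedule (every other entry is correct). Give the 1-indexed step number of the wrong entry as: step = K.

step = 8

Re-executing:
step 1: T0 LOAD ⇒ load; ctr=3 reg=3
step 2: T0 CAS ⇒ ok; ctr=4 reg=3
step 3: T0 LOAD ⇒ load; ctr=4 reg=4
step 4: T0 CAS ⇒ ok; ctr=5 reg=4
step 5: T1 LOAD ⇒ load; ctr=5 reg=5
step 6: T2 LOAD ⇒ load; ctr=5 reg=5
step 7: T2 CAS ⇒ ok; ctr=6 reg=5
step 8: T1 CAS ⇒ retry; ctr=6 reg=5
step 9: T1 LOAD ⇒ load; ctr=6 reg=6
step 10: T1 CAS ⇒ ok; ctr=7 reg=6
step 11: T1 LOAD ⇒ load; ctr=7 reg=7
step 12: T1 CAS ⇒ ok; ctr=8 reg=7
step 13: T1 LOAD ⇒ load; ctr=8 reg=8
step 14: T1 CAS ⇒ ok; ctr=9 reg=8
step 15: T1 LOAD ⇒ load; ctr=9 reg=9
step 16: T1 CAS ⇒ ok; ctr=10 reg=9
Flip is step 8.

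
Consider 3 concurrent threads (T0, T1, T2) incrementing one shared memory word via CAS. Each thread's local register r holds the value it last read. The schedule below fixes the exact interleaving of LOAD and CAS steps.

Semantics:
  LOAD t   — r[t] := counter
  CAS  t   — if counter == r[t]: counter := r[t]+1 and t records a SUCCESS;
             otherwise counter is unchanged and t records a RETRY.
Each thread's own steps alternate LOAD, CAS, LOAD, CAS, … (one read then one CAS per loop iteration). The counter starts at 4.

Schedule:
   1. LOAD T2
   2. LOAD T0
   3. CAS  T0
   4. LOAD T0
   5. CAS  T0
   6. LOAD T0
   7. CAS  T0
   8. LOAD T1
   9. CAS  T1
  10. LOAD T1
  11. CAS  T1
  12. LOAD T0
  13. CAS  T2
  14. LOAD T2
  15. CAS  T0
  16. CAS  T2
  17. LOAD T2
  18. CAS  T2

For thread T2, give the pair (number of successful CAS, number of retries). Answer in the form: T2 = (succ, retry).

T2 = (1, 2)

   1) LOAD T2:  M=4  r_T2=4
   2) LOAD T0:  M=4  r_T0=4
   3) CAS  T0:  M=5  r_T0=4 ✓
   4) LOAD T0:  M=5  r_T0=5
   5) CAS  T0:  M=6  r_T0=5 ✓
   6) LOAD T0:  M=6  r_T0=6
   7) CAS  T0:  M=7  r_T0=6 ✓
   8) LOAD T1:  M=7  r_T1=7
   9) CAS  T1:  M=8  r_T1=7 ✓
  10) LOAD T1:  M=8  r_T1=8
  11) CAS  T1:  M=9  r_T1=8 ✓
  12) LOAD T0:  M=9  r_T0=9
  13) CAS  T2:  M=9  r_T2=4 ✗
  14) LOAD T2:  M=9  r_T2=9
  15) CAS  T0:  M=10  r_T0=9 ✓
  16) CAS  T2:  M=10  r_T2=9 ✗
  17) LOAD T2:  M=10  r_T2=10
  18) CAS  T2:  M=11  r_T2=10 ✓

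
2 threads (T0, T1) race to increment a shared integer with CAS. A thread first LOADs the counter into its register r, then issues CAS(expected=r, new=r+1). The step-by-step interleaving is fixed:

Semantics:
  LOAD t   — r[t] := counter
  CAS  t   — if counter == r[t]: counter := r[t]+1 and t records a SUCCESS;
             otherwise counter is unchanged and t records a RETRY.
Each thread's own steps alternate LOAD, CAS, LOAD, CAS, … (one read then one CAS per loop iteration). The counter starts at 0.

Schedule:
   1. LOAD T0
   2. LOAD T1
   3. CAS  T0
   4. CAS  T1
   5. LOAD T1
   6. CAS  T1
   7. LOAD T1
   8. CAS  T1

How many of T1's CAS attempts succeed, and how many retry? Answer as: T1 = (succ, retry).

[1] T0.load  rd  (counter 0, T0.r 0)
[2] T1.load  rd  (counter 0, T1.r 0)
[3] T0.cas  hit  (counter 1, T0.r 0)
[4] T1.cas  miss  (counter 1, T1.r 0)
[5] T1.load  rd  (counter 1, T1.r 1)
[6] T1.cas  hit  (counter 2, T1.r 1)
[7] T1.load  rd  (counter 2, T1.r 2)
[8] T1.cas  hit  (counter 3, T1.r 2)

T1 = (2, 1)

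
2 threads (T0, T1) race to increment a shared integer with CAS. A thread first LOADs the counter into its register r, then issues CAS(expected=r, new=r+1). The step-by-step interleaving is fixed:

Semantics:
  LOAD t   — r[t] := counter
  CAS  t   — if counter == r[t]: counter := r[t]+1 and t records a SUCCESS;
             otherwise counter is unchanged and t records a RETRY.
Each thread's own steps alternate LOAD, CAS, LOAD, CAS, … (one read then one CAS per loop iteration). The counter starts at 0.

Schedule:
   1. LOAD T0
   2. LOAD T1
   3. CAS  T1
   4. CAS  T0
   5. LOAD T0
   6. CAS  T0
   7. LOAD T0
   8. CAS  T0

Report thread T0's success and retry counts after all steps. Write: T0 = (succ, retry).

T0 = (2, 1)

   1) LOAD T0:  M=0  r_T0=0
   2) LOAD T1:  M=0  r_T1=0
   3) CAS  T1:  M=1  r_T1=0 ✓
   4) CAS  T0:  M=1  r_T0=0 ✗
   5) LOAD T0:  M=1  r_T0=1
   6) CAS  T0:  M=2  r_T0=1 ✓
   7) LOAD T0:  M=2  r_T0=2
   8) CAS  T0:  M=3  r_T0=2 ✓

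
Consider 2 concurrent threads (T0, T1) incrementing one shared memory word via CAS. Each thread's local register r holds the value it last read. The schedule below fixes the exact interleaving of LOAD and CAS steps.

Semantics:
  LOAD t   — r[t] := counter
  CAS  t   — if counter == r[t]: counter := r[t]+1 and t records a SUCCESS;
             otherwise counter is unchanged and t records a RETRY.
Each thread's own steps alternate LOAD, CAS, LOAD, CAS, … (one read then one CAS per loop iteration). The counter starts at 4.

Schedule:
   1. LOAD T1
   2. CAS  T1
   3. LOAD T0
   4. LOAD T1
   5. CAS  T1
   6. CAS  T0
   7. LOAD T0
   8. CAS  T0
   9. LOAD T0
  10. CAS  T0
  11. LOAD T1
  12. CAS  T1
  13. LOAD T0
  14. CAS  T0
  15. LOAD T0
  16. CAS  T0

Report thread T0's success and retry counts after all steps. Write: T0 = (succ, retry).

T0 = (4, 1)

[1] T1.load  rd  (counter 4, T1.r 4)
[2] T1.cas  hit  (counter 5, T1.r 4)
[3] T0.load  rd  (counter 5, T0.r 5)
[4] T1.load  rd  (counter 5, T1.r 5)
[5] T1.cas  hit  (counter 6, T1.r 5)
[6] T0.cas  miss  (counter 6, T0.r 5)
[7] T0.load  rd  (counter 6, T0.r 6)
[8] T0.cas  hit  (counter 7, T0.r 6)
[9] T0.load  rd  (counter 7, T0.r 7)
[10] T0.cas  hit  (counter 8, T0.r 7)
[11] T1.load  rd  (counter 8, T1.r 8)
[12] T1.cas  hit  (counter 9, T1.r 8)
[13] T0.load  rd  (counter 9, T0.r 9)
[14] T0.cas  hit  (counter 10, T0.r 9)
[15] T0.load  rd  (counter 10, T0.r 10)
[16] T0.cas  hit  (counter 11, T0.r 10)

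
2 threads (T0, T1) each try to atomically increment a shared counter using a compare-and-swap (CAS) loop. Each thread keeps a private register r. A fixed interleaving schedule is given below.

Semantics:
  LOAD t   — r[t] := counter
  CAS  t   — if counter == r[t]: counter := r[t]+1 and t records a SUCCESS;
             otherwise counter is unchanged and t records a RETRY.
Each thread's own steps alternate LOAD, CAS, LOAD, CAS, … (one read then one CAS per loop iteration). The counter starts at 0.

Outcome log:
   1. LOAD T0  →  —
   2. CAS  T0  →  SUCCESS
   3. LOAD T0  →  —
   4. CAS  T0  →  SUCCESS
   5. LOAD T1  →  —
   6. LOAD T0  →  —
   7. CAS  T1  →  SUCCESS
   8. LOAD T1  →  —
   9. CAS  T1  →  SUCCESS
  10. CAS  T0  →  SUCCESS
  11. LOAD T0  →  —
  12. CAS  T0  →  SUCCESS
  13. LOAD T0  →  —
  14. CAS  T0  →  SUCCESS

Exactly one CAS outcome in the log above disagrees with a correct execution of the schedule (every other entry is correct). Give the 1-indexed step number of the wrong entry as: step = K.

Correct run:
[1] T0.load  rd  (counter 0, T0.r 0)
[2] T0.cas  hit  (counter 1, T0.r 0)
[3] T0.load  rd  (counter 1, T0.r 1)
[4] T0.cas  hit  (counter 2, T0.r 1)
[5] T1.load  rd  (counter 2, T1.r 2)
[6] T0.load  rd  (counter 2, T0.r 2)
[7] T1.cas  hit  (counter 3, T1.r 2)
[8] T1.load  rd  (counter 3, T1.r 3)
[9] T1.cas  hit  (counter 4, T1.r 3)
[10] T0.cas  miss  (counter 4, T0.r 2)
[11] T0.load  rd  (counter 4, T0.r 4)
[12] T0.cas  hit  (counter 5, T0.r 4)
[13] T0.load  rd  (counter 5, T0.r 5)
[14] T0.cas  hit  (counter 6, T0.r 5)
Mismatch at 10.

step = 10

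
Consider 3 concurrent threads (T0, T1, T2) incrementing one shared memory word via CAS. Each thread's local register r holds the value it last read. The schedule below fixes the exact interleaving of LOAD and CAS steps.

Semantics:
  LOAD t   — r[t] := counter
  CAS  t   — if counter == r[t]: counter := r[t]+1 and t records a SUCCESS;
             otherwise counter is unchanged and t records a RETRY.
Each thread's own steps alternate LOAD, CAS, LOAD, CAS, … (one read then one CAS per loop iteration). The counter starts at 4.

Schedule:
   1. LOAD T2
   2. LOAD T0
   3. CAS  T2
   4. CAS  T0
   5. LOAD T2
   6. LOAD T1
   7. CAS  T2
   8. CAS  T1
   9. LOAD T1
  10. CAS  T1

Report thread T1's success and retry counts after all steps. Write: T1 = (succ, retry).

T1 = (1, 1)

T2 LOAD — after: cnt=4, r=4 — load
T0 LOAD — after: cnt=4, r=4 — load
T2 CAS — after: cnt=5, r=4 — ok
T0 CAS — after: cnt=5, r=4 — retry
T2 LOAD — after: cnt=5, r=5 — load
T1 LOAD — after: cnt=5, r=5 — load
T2 CAS — after: cnt=6, r=5 — ok
T1 CAS — after: cnt=6, r=5 — retry
T1 LOAD — after: cnt=6, r=6 — load
T1 CAS — after: cnt=7, r=6 — ok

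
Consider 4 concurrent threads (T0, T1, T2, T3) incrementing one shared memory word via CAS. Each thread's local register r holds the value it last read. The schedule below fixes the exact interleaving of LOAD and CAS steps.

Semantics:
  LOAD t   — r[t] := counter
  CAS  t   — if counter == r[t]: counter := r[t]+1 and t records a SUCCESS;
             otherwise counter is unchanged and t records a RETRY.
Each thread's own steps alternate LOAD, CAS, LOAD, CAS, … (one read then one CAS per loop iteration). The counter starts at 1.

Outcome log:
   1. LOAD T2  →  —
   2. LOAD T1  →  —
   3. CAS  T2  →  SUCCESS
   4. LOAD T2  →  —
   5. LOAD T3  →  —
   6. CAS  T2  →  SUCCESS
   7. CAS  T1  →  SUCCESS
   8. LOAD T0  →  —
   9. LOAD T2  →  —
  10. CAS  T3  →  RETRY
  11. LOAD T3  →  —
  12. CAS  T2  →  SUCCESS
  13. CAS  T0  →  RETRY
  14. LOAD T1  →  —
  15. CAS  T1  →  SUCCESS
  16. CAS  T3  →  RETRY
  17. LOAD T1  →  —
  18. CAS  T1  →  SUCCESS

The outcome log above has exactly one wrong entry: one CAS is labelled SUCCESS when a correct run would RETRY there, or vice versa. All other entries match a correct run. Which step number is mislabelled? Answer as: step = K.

step = 7

Reference trace:
[1] T2.load  rd  (counter 1, T2.r 1)
[2] T1.load  rd  (counter 1, T1.r 1)
[3] T2.cas  hit  (counter 2, T2.r 1)
[4] T2.load  rd  (counter 2, T2.r 2)
[5] T3.load  rd  (counter 2, T3.r 2)
[6] T2.cas  hit  (counter 3, T2.r 2)
[7] T1.cas  miss  (counter 3, T1.r 1)
[8] T0.load  rd  (counter 3, T0.r 3)
[9] T2.load  rd  (counter 3, T2.r 3)
[10] T3.cas  miss  (counter 3, T3.r 2)
[11] T3.load  rd  (counter 3, T3.r 3)
[12] T2.cas  hit  (counter 4, T2.r 3)
[13] T0.cas  miss  (counter 4, T0.r 3)
[14] T1.load  rd  (counter 4, T1.r 4)
[15] T1.cas  hit  (counter 5, T1.r 4)
[16] T3.cas  miss  (counter 5, T3.r 3)
[17] T1.load  rd  (counter 5, T1.r 5)
[18] T1.cas  hit  (counter 6, T1.r 5)
Mismatch at 7.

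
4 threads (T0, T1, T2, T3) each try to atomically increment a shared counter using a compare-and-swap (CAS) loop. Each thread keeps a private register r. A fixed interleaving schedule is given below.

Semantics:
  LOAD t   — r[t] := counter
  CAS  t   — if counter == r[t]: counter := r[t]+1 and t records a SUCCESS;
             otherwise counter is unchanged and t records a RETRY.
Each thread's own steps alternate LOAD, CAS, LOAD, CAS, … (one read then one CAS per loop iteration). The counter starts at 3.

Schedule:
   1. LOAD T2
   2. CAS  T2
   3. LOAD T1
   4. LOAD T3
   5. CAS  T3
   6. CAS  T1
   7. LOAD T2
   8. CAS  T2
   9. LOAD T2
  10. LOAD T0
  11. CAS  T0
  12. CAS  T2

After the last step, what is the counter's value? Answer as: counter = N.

   1) LOAD T2:  M=3  r_T2=3
   2) CAS  T2:  M=4  r_T2=3 ✓
   3) LOAD T1:  M=4  r_T1=4
   4) LOAD T3:  M=4  r_T3=4
   5) CAS  T3:  M=5  r_T3=4 ✓
   6) CAS  T1:  M=5  r_T1=4 ✗
   7) LOAD T2:  M=5  r_T2=5
   8) CAS  T2:  M=6  r_T2=5 ✓
   9) LOAD T2:  M=6  r_T2=6
  10) LOAD T0:  M=6  r_T0=6
  11) CAS  T0:  M=7  r_T0=6 ✓
  12) CAS  T2:  M=7  r_T2=6 ✗

counter = 7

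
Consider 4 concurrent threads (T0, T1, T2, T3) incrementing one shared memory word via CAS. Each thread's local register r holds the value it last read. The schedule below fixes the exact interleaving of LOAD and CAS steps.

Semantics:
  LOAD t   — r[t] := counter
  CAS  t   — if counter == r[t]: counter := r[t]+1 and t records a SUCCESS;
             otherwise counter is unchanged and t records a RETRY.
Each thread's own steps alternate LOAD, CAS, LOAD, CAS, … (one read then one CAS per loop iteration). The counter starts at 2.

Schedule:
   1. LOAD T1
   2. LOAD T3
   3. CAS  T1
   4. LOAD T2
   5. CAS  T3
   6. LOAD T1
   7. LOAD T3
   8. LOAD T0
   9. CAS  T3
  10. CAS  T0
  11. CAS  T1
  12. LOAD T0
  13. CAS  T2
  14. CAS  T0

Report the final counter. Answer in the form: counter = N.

T1 LOAD — after: cnt=2, r=2 — load
T3 LOAD — after: cnt=2, r=2 — load
T1 CAS — after: cnt=3, r=2 — ok
T2 LOAD — after: cnt=3, r=3 — load
T3 CAS — after: cnt=3, r=2 — retry
T1 LOAD — after: cnt=3, r=3 — load
T3 LOAD — after: cnt=3, r=3 — load
T0 LOAD — after: cnt=3, r=3 — load
T3 CAS — after: cnt=4, r=3 — ok
T0 CAS — after: cnt=4, r=3 — retry
T1 CAS — after: cnt=4, r=3 — retry
T0 LOAD — after: cnt=4, r=4 — load
T2 CAS — after: cnt=4, r=3 — retry
T0 CAS — after: cnt=5, r=4 — ok

counter = 5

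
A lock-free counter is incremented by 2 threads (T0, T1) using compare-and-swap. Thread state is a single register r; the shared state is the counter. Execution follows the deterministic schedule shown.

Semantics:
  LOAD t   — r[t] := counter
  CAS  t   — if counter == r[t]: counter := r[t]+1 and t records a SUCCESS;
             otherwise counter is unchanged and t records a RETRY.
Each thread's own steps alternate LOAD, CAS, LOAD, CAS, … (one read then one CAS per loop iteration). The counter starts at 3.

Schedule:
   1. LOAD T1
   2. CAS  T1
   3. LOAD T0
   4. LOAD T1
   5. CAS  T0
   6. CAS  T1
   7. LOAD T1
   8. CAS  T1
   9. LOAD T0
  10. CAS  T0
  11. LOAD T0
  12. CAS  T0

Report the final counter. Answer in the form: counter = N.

T1 LOAD — after: cnt=3, r=3 — load
T1 CAS — after: cnt=4, r=3 — ok
T0 LOAD — after: cnt=4, r=4 — load
T1 LOAD — after: cnt=4, r=4 — load
T0 CAS — after: cnt=5, r=4 — ok
T1 CAS — after: cnt=5, r=4 — retry
T1 LOAD — after: cnt=5, r=5 — load
T1 CAS — after: cnt=6, r=5 — ok
T0 LOAD — after: cnt=6, r=6 — load
T0 CAS — after: cnt=7, r=6 — ok
T0 LOAD — after: cnt=7, r=7 — load
T0 CAS — after: cnt=8, r=7 — ok

counter = 8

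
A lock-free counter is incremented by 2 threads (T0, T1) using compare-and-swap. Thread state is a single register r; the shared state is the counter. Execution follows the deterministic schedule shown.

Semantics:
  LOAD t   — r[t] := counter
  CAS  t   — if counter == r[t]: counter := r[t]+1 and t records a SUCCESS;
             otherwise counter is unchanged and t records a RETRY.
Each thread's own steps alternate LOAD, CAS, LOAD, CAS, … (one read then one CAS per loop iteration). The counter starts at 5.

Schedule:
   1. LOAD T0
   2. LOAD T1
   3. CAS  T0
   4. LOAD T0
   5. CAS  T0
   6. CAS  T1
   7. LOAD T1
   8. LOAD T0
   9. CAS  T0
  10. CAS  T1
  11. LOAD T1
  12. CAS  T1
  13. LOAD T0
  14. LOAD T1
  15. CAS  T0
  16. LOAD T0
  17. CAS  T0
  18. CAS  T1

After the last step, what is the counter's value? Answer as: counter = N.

counter = 11

   1) LOAD T0:  M=5  r_T0=5
   2) LOAD T1:  M=5  r_T1=5
   3) CAS  T0:  M=6  r_T0=5 ✓
   4) LOAD T0:  M=6  r_T0=6
   5) CAS  T0:  M=7  r_T0=6 ✓
   6) CAS  T1:  M=7  r_T1=5 ✗
   7) LOAD T1:  M=7  r_T1=7
   8) LOAD T0:  M=7  r_T0=7
   9) CAS  T0:  M=8  r_T0=7 ✓
  10) CAS  T1:  M=8  r_T1=7 ✗
  11) LOAD T1:  M=8  r_T1=8
  12) CAS  T1:  M=9  r_T1=8 ✓
  13) LOAD T0:  M=9  r_T0=9
  14) LOAD T1:  M=9  r_T1=9
  15) CAS  T0:  M=10  r_T0=9 ✓
  16) LOAD T0:  M=10  r_T0=10
  17) CAS  T0:  M=11  r_T0=10 ✓
  18) CAS  T1:  M=11  r_T1=9 ✗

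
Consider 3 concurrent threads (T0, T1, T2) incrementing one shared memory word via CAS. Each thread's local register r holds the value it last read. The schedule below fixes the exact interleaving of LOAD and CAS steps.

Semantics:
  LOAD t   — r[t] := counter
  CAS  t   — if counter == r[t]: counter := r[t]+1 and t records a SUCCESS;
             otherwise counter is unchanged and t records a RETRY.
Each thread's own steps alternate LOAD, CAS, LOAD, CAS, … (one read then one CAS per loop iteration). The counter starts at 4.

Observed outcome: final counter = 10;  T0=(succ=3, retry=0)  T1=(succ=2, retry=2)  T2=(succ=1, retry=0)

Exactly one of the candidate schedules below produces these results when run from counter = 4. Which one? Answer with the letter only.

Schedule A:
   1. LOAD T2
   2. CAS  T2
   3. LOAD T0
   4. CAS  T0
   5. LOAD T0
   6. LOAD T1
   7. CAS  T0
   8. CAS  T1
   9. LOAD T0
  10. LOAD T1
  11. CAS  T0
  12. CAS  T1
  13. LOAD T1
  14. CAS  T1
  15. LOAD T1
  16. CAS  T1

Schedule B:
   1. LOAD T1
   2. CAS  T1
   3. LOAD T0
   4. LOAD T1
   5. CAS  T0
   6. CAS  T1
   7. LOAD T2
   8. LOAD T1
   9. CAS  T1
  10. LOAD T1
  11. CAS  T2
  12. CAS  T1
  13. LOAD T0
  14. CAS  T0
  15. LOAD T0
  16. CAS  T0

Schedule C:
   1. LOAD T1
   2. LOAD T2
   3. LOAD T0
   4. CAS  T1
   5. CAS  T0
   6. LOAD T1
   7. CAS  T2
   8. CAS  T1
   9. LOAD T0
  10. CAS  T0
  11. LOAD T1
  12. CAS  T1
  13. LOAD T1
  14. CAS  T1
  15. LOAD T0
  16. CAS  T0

A

Tracing schedule A:
T2 LOAD — after: cnt=4, r=4 — load
T2 CAS — after: cnt=5, r=4 — ok
T0 LOAD — after: cnt=5, r=5 — load
T0 CAS — after: cnt=6, r=5 — ok
T0 LOAD — after: cnt=6, r=6 — load
T1 LOAD — after: cnt=6, r=6 — load
T0 CAS — after: cnt=7, r=6 — ok
T1 CAS — after: cnt=7, r=6 — retry
T0 LOAD — after: cnt=7, r=7 — load
T1 LOAD — after: cnt=7, r=7 — load
T0 CAS — after: cnt=8, r=7 — ok
T1 CAS — after: cnt=8, r=7 — retry
T1 LOAD — after: cnt=8, r=8 — load
T1 CAS — after: cnt=9, r=8 — ok
T1 LOAD — after: cnt=9, r=9 — load
T1 CAS — after: cnt=10, r=9 — ok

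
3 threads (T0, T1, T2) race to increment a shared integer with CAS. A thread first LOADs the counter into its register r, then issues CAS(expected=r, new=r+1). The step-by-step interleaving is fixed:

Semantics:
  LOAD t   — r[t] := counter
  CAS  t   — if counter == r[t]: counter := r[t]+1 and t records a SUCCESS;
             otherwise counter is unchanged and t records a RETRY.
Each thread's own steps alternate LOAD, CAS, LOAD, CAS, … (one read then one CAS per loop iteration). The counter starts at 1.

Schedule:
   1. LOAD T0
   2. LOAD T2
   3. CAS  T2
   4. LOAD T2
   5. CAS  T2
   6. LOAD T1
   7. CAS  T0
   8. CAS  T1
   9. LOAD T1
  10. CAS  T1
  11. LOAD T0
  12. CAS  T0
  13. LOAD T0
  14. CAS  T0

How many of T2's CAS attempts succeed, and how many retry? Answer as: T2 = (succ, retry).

step 1: T0 LOAD ⇒ load; ctr=1 reg=1
step 2: T2 LOAD ⇒ load; ctr=1 reg=1
step 3: T2 CAS ⇒ ok; ctr=2 reg=1
step 4: T2 LOAD ⇒ load; ctr=2 reg=2
step 5: T2 CAS ⇒ ok; ctr=3 reg=2
step 6: T1 LOAD ⇒ load; ctr=3 reg=3
step 7: T0 CAS ⇒ retry; ctr=3 reg=1
step 8: T1 CAS ⇒ ok; ctr=4 reg=3
step 9: T1 LOAD ⇒ load; ctr=4 reg=4
step 10: T1 CAS ⇒ ok; ctr=5 reg=4
step 11: T0 LOAD ⇒ load; ctr=5 reg=5
step 12: T0 CAS ⇒ ok; ctr=6 reg=5
step 13: T0 LOAD ⇒ load; ctr=6 reg=6
step 14: T0 CAS ⇒ ok; ctr=7 reg=6

T2 = (2, 0)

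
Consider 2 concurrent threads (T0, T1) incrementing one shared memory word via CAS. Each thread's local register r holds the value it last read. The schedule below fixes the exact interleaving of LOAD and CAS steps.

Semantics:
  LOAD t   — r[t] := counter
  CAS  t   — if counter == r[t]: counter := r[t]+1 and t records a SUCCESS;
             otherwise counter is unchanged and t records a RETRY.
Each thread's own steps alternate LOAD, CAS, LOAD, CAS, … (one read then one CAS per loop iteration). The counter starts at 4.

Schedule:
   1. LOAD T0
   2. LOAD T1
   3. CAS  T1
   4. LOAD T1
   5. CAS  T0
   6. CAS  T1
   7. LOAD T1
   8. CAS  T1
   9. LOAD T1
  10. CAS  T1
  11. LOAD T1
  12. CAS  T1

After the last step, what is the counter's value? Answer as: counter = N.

1. LOAD T0 → mem=4 r[T0]=4 [LOAD]
2. LOAD T1 → mem=4 r[T1]=4 [LOAD]
3. CAS T1 → mem=5 r[T1]=4 [OK]
4. LOAD T1 → mem=5 r[T1]=5 [LOAD]
5. CAS T0 → mem=5 r[T0]=4 [RETRY]
6. CAS T1 → mem=6 r[T1]=5 [OK]
7. LOAD T1 → mem=6 r[T1]=6 [LOAD]
8. CAS T1 → mem=7 r[T1]=6 [OK]
9. LOAD T1 → mem=7 r[T1]=7 [LOAD]
10. CAS T1 → mem=8 r[T1]=7 [OK]
11. LOAD T1 → mem=8 r[T1]=8 [LOAD]
12. CAS T1 → mem=9 r[T1]=8 [OK]

counter = 9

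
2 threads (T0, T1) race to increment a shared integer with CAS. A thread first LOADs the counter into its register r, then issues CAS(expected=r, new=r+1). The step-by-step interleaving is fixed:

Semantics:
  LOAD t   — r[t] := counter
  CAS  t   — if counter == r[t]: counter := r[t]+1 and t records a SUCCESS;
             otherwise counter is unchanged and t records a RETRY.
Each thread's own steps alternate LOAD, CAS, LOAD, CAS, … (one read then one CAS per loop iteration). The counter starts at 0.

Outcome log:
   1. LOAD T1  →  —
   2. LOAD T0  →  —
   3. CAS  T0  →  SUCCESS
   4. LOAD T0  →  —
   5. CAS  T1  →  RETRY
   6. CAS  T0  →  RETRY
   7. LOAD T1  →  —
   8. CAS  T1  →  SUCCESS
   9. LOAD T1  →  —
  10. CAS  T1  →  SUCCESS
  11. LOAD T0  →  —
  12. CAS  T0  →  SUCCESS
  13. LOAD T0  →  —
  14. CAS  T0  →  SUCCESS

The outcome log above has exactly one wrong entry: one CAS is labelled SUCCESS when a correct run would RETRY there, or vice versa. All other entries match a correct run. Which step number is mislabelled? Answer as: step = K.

Correct run:
1. LOAD T1 → mem=0 r[T1]=0 [LOAD]
2. LOAD T0 → mem=0 r[T0]=0 [LOAD]
3. CAS T0 → mem=1 r[T0]=0 [OK]
4. LOAD T0 → mem=1 r[T0]=1 [LOAD]
5. CAS T1 → mem=1 r[T1]=0 [RETRY]
6. CAS T0 → mem=2 r[T0]=1 [OK]
7. LOAD T1 → mem=2 r[T1]=2 [LOAD]
8. CAS T1 → mem=3 r[T1]=2 [OK]
9. LOAD T1 → mem=3 r[T1]=3 [LOAD]
10. CAS T1 → mem=4 r[T1]=3 [OK]
11. LOAD T0 → mem=4 r[T0]=4 [LOAD]
12. CAS T0 → mem=5 r[T0]=4 [OK]
13. LOAD T0 → mem=5 r[T0]=5 [LOAD]
14. CAS T0 → mem=6 r[T0]=5 [OK]
Mismatch at 6.

step = 6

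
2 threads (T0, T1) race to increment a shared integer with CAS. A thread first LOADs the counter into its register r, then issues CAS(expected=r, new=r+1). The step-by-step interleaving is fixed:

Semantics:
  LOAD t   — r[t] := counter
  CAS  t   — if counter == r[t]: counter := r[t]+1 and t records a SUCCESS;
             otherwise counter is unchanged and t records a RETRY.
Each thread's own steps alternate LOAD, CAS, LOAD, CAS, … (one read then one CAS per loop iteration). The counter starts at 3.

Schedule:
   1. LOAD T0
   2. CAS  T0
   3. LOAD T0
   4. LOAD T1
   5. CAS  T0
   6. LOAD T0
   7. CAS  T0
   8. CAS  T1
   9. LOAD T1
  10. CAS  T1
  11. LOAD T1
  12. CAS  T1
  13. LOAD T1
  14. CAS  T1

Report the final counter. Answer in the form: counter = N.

counter = 9

1. LOAD T0 → mem=3 r[T0]=3 [LOAD]
2. CAS T0 → mem=4 r[T0]=3 [OK]
3. LOAD T0 → mem=4 r[T0]=4 [LOAD]
4. LOAD T1 → mem=4 r[T1]=4 [LOAD]
5. CAS T0 → mem=5 r[T0]=4 [OK]
6. LOAD T0 → mem=5 r[T0]=5 [LOAD]
7. CAS T0 → mem=6 r[T0]=5 [OK]
8. CAS T1 → mem=6 r[T1]=4 [RETRY]
9. LOAD T1 → mem=6 r[T1]=6 [LOAD]
10. CAS T1 → mem=7 r[T1]=6 [OK]
11. LOAD T1 → mem=7 r[T1]=7 [LOAD]
12. CAS T1 → mem=8 r[T1]=7 [OK]
13. LOAD T1 → mem=8 r[T1]=8 [LOAD]
14. CAS T1 → mem=9 r[T1]=8 [OK]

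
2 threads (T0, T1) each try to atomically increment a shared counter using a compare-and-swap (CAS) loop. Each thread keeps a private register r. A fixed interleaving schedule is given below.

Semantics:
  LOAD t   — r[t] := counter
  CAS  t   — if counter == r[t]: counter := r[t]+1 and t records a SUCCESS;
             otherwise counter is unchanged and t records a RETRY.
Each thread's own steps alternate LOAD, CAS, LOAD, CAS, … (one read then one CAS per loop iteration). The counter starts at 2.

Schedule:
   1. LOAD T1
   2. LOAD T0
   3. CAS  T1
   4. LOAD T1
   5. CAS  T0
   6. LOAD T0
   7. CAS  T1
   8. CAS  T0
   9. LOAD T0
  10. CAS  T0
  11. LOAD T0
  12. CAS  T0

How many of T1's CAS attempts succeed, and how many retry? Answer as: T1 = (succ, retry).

T1 = (2, 0)

#1 T1 reads 2
#2 T0 reads 2
#3 T1 CAS(2→3) writes; counter now 3
#4 T1 reads 3
#5 T0 CAS(2→3) fails; counter now 3
#6 T0 reads 3
#7 T1 CAS(3→4) writes; counter now 4
#8 T0 CAS(3→4) fails; counter now 4
#9 T0 reads 4
#10 T0 CAS(4→5) writes; counter now 5
#11 T0 reads 5
#12 T0 CAS(5→6) writes; counter now 6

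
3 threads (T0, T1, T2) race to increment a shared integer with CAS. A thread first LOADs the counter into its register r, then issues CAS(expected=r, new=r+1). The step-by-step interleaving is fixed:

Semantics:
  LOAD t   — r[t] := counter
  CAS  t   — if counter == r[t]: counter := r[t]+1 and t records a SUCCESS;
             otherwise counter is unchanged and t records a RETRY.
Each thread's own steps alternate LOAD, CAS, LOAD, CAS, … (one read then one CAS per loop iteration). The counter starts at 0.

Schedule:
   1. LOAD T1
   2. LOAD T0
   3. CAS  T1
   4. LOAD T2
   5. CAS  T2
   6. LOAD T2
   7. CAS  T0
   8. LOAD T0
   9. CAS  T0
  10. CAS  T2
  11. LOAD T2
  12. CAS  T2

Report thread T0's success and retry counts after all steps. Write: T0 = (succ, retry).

step 1: T1 LOAD ⇒ load; ctr=0 reg=0
step 2: T0 LOAD ⇒ load; ctr=0 reg=0
step 3: T1 CAS ⇒ ok; ctr=1 reg=0
step 4: T2 LOAD ⇒ load; ctr=1 reg=1
step 5: T2 CAS ⇒ ok; ctr=2 reg=1
step 6: T2 LOAD ⇒ load; ctr=2 reg=2
step 7: T0 CAS ⇒ retry; ctr=2 reg=0
step 8: T0 LOAD ⇒ load; ctr=2 reg=2
step 9: T0 CAS ⇒ ok; ctr=3 reg=2
step 10: T2 CAS ⇒ retry; ctr=3 reg=2
step 11: T2 LOAD ⇒ load; ctr=3 reg=3
step 12: T2 CAS ⇒ ok; ctr=4 reg=3

T0 = (1, 1)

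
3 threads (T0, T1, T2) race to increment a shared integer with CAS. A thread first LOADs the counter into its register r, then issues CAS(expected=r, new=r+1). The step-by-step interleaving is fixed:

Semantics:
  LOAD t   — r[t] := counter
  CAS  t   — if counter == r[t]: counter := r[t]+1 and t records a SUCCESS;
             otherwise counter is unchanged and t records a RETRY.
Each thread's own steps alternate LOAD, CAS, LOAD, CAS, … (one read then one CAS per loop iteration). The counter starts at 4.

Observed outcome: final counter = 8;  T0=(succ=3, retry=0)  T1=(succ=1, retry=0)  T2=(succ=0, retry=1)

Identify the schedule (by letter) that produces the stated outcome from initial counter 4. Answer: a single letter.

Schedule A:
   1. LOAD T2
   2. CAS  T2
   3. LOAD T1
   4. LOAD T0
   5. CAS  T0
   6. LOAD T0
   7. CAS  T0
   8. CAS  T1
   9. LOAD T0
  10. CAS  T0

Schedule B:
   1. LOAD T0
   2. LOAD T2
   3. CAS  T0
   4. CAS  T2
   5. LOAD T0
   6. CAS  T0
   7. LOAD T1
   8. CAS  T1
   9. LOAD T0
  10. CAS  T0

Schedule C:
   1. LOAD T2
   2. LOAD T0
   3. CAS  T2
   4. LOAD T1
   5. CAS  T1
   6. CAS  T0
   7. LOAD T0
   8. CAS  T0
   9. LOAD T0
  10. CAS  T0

Tracing schedule B:
1. LOAD T0 → mem=4 r[T0]=4 [LOAD]
2. LOAD T2 → mem=4 r[T2]=4 [LOAD]
3. CAS T0 → mem=5 r[T0]=4 [OK]
4. CAS T2 → mem=5 r[T2]=4 [RETRY]
5. LOAD T0 → mem=5 r[T0]=5 [LOAD]
6. CAS T0 → mem=6 r[T0]=5 [OK]
7. LOAD T1 → mem=6 r[T1]=6 [LOAD]
8. CAS T1 → mem=7 r[T1]=6 [OK]
9. LOAD T0 → mem=7 r[T0]=7 [LOAD]
10. CAS T0 → mem=8 r[T0]=7 [OK]

B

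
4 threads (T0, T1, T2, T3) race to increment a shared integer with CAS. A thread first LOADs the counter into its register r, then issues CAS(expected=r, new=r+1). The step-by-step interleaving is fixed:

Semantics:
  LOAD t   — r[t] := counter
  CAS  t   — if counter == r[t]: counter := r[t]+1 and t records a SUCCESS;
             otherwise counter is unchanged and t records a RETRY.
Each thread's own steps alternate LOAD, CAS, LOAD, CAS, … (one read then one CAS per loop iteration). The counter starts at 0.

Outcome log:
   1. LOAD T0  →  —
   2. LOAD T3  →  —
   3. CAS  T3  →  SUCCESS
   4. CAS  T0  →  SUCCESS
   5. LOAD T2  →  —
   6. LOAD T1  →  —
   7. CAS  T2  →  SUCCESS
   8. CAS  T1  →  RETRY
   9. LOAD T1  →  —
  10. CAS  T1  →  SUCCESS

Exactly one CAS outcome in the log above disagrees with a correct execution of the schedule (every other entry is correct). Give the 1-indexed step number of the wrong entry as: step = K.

step = 4

Re-executing:
#1 T0 reads 0
#2 T3 reads 0
#3 T3 CAS(0→1) writes; counter now 1
#4 T0 CAS(0→1) fails; counter now 1
#5 T2 reads 1
#6 T1 reads 1
#7 T2 CAS(1→2) writes; counter now 2
#8 T1 CAS(1→2) fails; counter now 2
#9 T1 reads 2
#10 T1 CAS(2→3) writes; counter now 3
Mismatch at 4.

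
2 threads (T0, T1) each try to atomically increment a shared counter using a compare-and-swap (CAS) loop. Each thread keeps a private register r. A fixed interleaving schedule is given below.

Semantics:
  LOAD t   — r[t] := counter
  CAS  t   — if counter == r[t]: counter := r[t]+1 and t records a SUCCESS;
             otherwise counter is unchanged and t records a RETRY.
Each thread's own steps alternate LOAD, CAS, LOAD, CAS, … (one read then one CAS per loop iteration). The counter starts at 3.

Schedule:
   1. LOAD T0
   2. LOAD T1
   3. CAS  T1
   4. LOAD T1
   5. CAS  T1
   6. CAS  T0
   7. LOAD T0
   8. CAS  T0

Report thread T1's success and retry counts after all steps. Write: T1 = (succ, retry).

T1 = (2, 0)

#1 T0 reads 3
#2 T1 reads 3
#3 T1 CAS(3→4) writes; counter now 4
#4 T1 reads 4
#5 T1 CAS(4→5) writes; counter now 5
#6 T0 CAS(3→4) fails; counter now 5
#7 T0 reads 5
#8 T0 CAS(5→6) writes; counter now 6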